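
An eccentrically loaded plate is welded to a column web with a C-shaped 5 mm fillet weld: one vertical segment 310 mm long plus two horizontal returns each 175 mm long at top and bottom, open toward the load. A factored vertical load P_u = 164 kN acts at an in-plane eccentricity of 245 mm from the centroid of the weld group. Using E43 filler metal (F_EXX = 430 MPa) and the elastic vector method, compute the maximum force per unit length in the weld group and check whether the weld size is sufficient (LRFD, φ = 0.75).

Total weld length L_w = 660 mm. Treat welds as unit-width lines.
Centroid: x̄ = 2×175×87.5 / 660 = 46.4 mm from the vertical weld.
Polar moment about centroid: J = I_x + I_y = [310³/12 + 2×175×155²] + [310×46.4² + 2(175³/12 + 175×41.1²)] = 13040000 mm³.
Direct shear f_v = P/L_w = 164×10³ / 660 = 248.5 N/mm (vertical).
Torsion M = P·e = 164×10³ × 245 = 40180000 N·mm.
Critical point at (x, y) = (128.6, 155) from centroid. f_tx = M·y/J = 477.5 N/mm; f_ty = M·x/J = 396.2 N/mm.
Resultant f_max = √[f_tx² + (f_v + f_ty)²] = √[477.5² + (248.5 + 396.2)²] = 802.2 N/mm.
Capacity per unit length: φr_n = 0.75 × 0.6 × 430 × (0.707 × 5) = 684 N/mm.
802.2 > 684 → NOT adequate.

f_max ≈ 802 N/mm; NOT adequate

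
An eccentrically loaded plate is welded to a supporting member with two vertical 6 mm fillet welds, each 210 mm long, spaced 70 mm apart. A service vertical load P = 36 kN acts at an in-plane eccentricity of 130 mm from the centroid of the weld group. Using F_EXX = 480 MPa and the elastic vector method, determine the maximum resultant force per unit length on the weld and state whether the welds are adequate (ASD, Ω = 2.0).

f_max ≈ 290 N/mm; adequate

Total weld length L_w = 420 mm. Treat welds as unit-width lines.
Polar moment about centroid: J = 2[d³/12 + d(b/2)²] = 2[210³/12 + 210×35²] = 2058000 mm³.
Direct shear f_v = P/L_w = 36×10³ / 420 = 85.71 N/mm (vertical).
Torsion M = P·e = 36×10³ × 130 = 4680000 N·mm.
Critical point at (x, y) = (35, 105) from centroid. f_tx = M·y/J = 238.8 N/mm; f_ty = M·x/J = 79.59 N/mm.
Resultant f_max = √[f_tx² + (f_v + f_ty)²] = √[238.8² + (85.71 + 79.59)²] = 290.4 N/mm.
Capacity per unit length: r_n/Ω = (1/2.0) × 0.6 × 480 × (0.707 × 6) = 610.8 N/mm.
290.4 ≤ 610.8 → adequate.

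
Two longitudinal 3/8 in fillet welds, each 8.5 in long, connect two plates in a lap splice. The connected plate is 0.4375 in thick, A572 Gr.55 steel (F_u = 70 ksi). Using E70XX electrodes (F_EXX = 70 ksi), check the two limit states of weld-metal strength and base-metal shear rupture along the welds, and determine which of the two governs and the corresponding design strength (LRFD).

φR_n ≈ 142 kip (weld metal governs)

t_e = 0.707 × 0.375 = 0.2651 in; L = 17 in.
Weld metal: φR_n = 0.75 × 0.6 × 70 × 0.2651 × 17 = 142 kip.
Base metal (shear rupture): φR_n = 0.75 × 0.6 × 70 × 0.4375 × 17 = 234.3 kip.
Governing: weld metal.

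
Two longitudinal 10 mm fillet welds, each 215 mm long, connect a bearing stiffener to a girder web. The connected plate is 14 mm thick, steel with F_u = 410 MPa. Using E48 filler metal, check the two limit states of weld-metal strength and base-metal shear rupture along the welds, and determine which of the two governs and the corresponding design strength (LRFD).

φR_n ≈ 657 kN (weld metal governs)

E48XX → F_EXX = 480 MPa.
t_e = 0.707 × 10 = 7.07 mm; L = 430 mm.
Weld metal: φR_n = 0.75 × 0.6 × 480 × 7.07 × 430 × 10⁻³ = 656.7 kN.
Base metal (shear rupture): φR_n = 0.75 × 0.6 × 410 × 14 × 430 × 10⁻³ = 1111 kN.
Governing: weld metal.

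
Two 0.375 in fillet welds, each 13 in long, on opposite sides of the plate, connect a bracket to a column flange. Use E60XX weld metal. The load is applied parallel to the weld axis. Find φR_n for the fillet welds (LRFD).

E60XX → F_EXX = 60 ksi.
Effective throat t_e = 0.707 × 0.375 = 0.2651 in.
Total length L = 26 in; A_we = 0.2651 × 26 = 6.893 in².
F_nw = 0.6 F_EXX = 0.6 × 60 = 36 ksi.
φR_n = 0.75 × 36 × 6.893 = 186.1 kip.

φR_n ≈ 186 kip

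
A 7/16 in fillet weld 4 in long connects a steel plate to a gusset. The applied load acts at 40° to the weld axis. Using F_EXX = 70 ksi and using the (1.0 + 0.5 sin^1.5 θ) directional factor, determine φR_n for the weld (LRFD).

φR_n ≈ 49 kip

t_e = 0.707 × 0.4375 = 0.3093 in; A_we = 0.3093 × 4 = 1.237 in².
Directional factor: 1.0 + 0.5 sin^1.5(40°) = 1.258.
F_nw = 0.6 × 70 × 1.258 = 52.82 ksi.
φR_n = 0.75 × 52.82 × 1.237 = 49.02 kip.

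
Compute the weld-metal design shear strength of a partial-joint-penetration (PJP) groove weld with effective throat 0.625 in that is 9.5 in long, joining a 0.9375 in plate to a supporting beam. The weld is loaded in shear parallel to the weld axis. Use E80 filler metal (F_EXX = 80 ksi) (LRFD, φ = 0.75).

φR_n ≈ 214 kips

Effective throat (given) t_e = 0.625 in.
A_we = 0.625 × 9.5 = 5.938 in².
F_nw = 0.6 F_EXX = 48 ksi.
φR_n = 0.75 × 48 × 5.938 = 213.8 kips.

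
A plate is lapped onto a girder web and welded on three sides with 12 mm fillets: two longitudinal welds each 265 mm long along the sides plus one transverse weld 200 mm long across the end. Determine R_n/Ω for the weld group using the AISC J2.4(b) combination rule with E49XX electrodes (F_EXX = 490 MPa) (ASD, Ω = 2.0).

t_e = 0.707 × 12 = 8.484 mm.
R_nwl = 0.6 × 490 × 8.484 × 530 × 10⁻³ = 1322 kN (longitudinal, 2 welds).
R_nwt = 0.6 × 490 × 8.484 × 200 × 10⁻³ = 498.9 kN (transverse, base value).
(i) R_nwl + R_nwt = 1821 kN; (ii) 0.85 R_nwl + 1.5 R_nwt = 1872 kN.
R_n = max = 1872 kN [governs: (ii)]; R_n/Ω = 936 kN.

R_n/Ω ≈ 936 kN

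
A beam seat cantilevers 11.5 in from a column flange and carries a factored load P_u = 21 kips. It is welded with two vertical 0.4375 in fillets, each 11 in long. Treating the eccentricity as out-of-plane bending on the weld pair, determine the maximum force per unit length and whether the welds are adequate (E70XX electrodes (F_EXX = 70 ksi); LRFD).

L_w = 2 × 11 = 22 in; section modulus (unit throat) S = 2 × L²/6 = 40.33 in².
Direct shear f_v = P/L_w = 21/22 = 0.9545 kip/in.
Moment M = P × e = 21 × 11.5 = 241.5 kip·in; bending f_b = M/S = 5.988 kip/in.
f_max = √(f_v² + f_b²) = √(0.9545² + 5.988²) = 6.063 kip/in.
φr_n = 0.75 × 0.6 × 70 × (0.707 × 0.4375) = 9.743 kip/in → adequate.

f_max ≈ 6.06 kip/in; adequate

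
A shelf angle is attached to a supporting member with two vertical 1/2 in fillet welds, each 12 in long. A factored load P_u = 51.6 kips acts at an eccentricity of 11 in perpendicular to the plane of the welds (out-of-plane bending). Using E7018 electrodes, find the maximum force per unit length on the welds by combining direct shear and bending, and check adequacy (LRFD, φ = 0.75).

f_max ≈ 12 kip/in; NOT adequate

E70XX → F_EXX = 70 ksi.
L_w = 2 × 12 = 24 in; section modulus (unit throat) S = 2 × L²/6 = 48 in².
Direct shear f_v = P/L_w = 51.6/24 = 2.15 kip/in.
Moment M = P × e = 51.6 × 11 = 567.6 kip·in; bending f_b = M/S = 11.83 kip/in.
f_max = √(f_v² + f_b²) = √(2.15² + 11.83²) = 12.02 kip/in.
φr_n = 0.75 × 0.6 × 70 × (0.707 × 0.5) = 11.14 kip/in → NOT adequate.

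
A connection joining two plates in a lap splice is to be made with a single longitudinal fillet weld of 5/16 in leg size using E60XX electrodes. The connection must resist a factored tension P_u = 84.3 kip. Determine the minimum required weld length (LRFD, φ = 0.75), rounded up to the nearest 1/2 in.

L = 14.5 in

E60XX → F_EXX = 60 ksi.
Throat t_e = 0.707 × 0.3125 = 0.2209 in.
φr_n = 0.75 × 0.6 × 60 × 0.2209 = 5.965 kip/in.
L_req = P_u / φr_n = 84.3 / 5.965 = 14.13 in total.
Round up → use L = 14.5 in.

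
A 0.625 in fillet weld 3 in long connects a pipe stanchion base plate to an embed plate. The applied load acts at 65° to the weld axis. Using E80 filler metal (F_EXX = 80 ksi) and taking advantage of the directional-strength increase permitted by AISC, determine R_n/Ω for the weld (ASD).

R_n/Ω ≈ 45.5 kip

t_e = 0.707 × 0.625 = 0.4419 in; A_we = 0.4419 × 3 = 1.326 in².
Directional factor: 1.0 + 0.5 sin^1.5(65°) = 1.431.
F_nw = 0.6 × 80 × 1.431 = 68.71 ksi.
R_n/Ω = (68.71 × 1.326) / 2.0 = 45.54 kip.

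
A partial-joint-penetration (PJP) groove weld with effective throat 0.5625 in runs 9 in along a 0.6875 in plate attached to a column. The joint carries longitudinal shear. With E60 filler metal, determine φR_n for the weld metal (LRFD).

φR_n ≈ 137 kip

E60XX → F_EXX = 60 ksi.
Effective throat (given) t_e = 0.5625 in.
A_we = 0.5625 × 9 = 5.062 in².
F_nw = 0.6 F_EXX = 36 ksi.
φR_n = 0.75 × 36 × 5.062 = 136.7 kip.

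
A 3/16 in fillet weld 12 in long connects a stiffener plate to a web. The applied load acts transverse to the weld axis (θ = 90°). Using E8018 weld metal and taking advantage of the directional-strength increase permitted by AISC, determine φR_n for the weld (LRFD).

φR_n ≈ 85.9 kips

E80XX → F_EXX = 80 ksi.
t_e = 0.707 × 0.1875 = 0.1326 in; A_we = 0.1326 × 12 = 1.591 in².
Directional factor: 1.0 + 0.5 sin^1.5(90°) = 1.5.
F_nw = 0.6 × 80 × 1.5 = 72 ksi.
φR_n = 0.75 × 72 × 1.591 = 85.9 kips.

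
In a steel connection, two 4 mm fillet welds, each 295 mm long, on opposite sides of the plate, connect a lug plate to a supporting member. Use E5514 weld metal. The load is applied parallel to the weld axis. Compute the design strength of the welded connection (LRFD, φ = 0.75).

E55XX → F_EXX = 550 MPa.
Effective throat t_e = 0.707 × 4 = 2.828 mm.
Total length L = 590 mm; A_we = 2.828 × 590 = 1669 mm².
F_nw = 0.6 F_EXX = 0.6 × 550 = 330 MPa.
φR_n = 0.75 × 330 × 1669 × 10⁻³ = 413 kN.

φR_n ≈ 413 kN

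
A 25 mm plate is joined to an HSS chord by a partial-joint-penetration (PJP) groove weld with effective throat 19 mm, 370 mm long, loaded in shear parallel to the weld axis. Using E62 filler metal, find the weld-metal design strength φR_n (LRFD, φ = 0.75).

E62XX → F_EXX = 620 MPa.
Effective throat (given) t_e = 19 mm.
A_we = 19 × 370 = 7030 mm².
F_nw = 0.6 F_EXX = 372 MPa.
φR_n = 0.75 × 372 × 7030 × 10⁻³ = 1961 kN.

φR_n ≈ 1960 kN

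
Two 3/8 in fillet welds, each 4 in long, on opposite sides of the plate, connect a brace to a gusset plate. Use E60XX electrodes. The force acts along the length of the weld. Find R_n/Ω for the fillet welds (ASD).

R_n/Ω ≈ 38.2 kips

E60XX → F_EXX = 60 ksi.
Effective throat t_e = 0.707 × 0.375 = 0.2651 in.
Total length L = 8 in; A_we = 0.2651 × 8 = 2.121 in².
F_nw = 0.6 F_EXX = 0.6 × 60 = 36 ksi.
R_n = 36 × 2.121 = 76.36 kips; R_n/Ω = 76.36/2.0 = 38.18 kips.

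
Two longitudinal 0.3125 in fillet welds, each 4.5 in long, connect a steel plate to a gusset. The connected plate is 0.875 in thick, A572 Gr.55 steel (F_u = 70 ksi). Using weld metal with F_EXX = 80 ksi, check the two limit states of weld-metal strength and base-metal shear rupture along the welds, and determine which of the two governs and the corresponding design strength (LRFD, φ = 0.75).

φR_n ≈ 71.6 kips (weld metal governs)

t_e = 0.707 × 0.3125 = 0.2209 in; L = 9 in.
Weld metal: φR_n = 0.75 × 0.6 × 80 × 0.2209 × 9 = 71.58 kips.
Base metal (shear rupture): φR_n = 0.75 × 0.6 × 70 × 0.875 × 9 = 248.1 kips.
Governing: weld metal.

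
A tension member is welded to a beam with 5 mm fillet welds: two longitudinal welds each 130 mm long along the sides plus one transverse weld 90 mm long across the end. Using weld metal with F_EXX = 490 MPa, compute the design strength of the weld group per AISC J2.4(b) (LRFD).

t_e = 0.707 × 5 = 3.535 mm.
R_nwl = 0.6 × 490 × 3.535 × 260 × 10⁻³ = 270.2 kN (longitudinal, 2 welds).
R_nwt = 0.6 × 490 × 3.535 × 90 × 10⁻³ = 93.54 kN (transverse, base value).
(i) R_nwl + R_nwt = 363.8 kN; (ii) 0.85 R_nwl + 1.5 R_nwt = 370 kN.
R_n = max = 370 kN [governs: (ii)]; φR_n = 277.5 kN.

φR_n ≈ 277 kN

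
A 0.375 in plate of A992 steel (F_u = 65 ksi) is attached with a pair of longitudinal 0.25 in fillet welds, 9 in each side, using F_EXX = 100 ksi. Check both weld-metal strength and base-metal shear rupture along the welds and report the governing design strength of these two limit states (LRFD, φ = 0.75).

φR_n ≈ 143 kips (weld metal governs)

t_e = 0.707 × 0.25 = 0.1767 in; L = 18 in.
Weld metal: φR_n = 0.75 × 0.6 × 100 × 0.1767 × 18 = 143.2 kips.
Base metal (shear rupture): φR_n = 0.75 × 0.6 × 65 × 0.375 × 18 = 197.4 kips.
Governing: weld metal.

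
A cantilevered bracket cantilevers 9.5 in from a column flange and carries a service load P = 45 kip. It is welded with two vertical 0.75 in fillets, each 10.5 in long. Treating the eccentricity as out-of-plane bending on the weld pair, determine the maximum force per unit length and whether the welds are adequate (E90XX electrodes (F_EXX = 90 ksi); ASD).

L_w = 2 × 10.5 = 21 in; section modulus (unit throat) S = 2 × L²/6 = 36.75 in².
Direct shear f_v = P/L_w = 45/21 = 2.143 kip/in.
Moment M = P × e = 45 × 9.5 = 427.5 kip·in; bending f_b = M/S = 11.63 kip/in.
f_max = √(f_v² + f_b²) = √(2.143² + 11.63²) = 11.83 kip/in.
r_n/Ω = (1/2.0) × 0.6 × 90 × (0.707 × 0.75) = 14.32 kip/in → adequate.

f_max ≈ 11.8 kip/in; adequate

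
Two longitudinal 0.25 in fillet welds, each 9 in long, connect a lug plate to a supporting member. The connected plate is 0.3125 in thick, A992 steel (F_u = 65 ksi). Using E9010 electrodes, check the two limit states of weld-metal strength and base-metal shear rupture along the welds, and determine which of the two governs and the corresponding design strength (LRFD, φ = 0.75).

φR_n ≈ 129 kips (weld metal governs)

E90XX → F_EXX = 90 ksi.
t_e = 0.707 × 0.25 = 0.1767 in; L = 18 in.
Weld metal: φR_n = 0.75 × 0.6 × 90 × 0.1767 × 18 = 128.9 kips.
Base metal (shear rupture): φR_n = 0.75 × 0.6 × 65 × 0.3125 × 18 = 164.5 kips.
Governing: weld metal.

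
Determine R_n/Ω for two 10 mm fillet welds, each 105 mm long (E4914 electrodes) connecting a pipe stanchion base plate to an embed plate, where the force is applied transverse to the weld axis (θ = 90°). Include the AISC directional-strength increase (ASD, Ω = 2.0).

E49XX → F_EXX = 490 MPa.
t_e = 0.707 × 10 = 7.07 mm; A_we = 7.07 × 210 = 1485 mm².
Directional factor: 1.0 + 0.5 sin^1.5(90°) = 1.5.
F_nw = 0.6 × 490 × 1.5 = 441 MPa.
R_n/Ω = (441 × 1485) / 2.0 × 10⁻³ = 327.4 kN.

R_n/Ω ≈ 327 kN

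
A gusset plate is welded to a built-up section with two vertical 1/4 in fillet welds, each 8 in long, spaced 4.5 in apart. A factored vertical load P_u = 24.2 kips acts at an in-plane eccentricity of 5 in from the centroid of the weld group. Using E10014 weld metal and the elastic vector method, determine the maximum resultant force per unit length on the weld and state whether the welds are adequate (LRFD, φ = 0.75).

f_max ≈ 4.29 kip/in; adequate

E100XX → F_EXX = 100 ksi.
Total weld length L_w = 16 in. Treat welds as unit-width lines.
Polar moment about centroid: J = 2[d³/12 + d(b/2)²] = 2[8³/12 + 8×2.25²] = 166.3 in³.
Direct shear f_v = P/L_w = 24.2 / 16 = 1.512 kip/in (vertical).
Torsion M = P·e = 24.2 × 5 = 121 kip·in.
Critical point at (x, y) = (2.25, 4) from centroid. f_tx = M·y/J = 2.91 kip/in; f_ty = M·x/J = 1.637 kip/in.
Resultant f_max = √[f_tx² + (f_v + f_ty)²] = √[2.91² + (1.512 + 1.637)²] = 4.288 kip/in.
Capacity per unit length: φr_n = 0.75 × 0.6 × 100 × (0.707 × 0.25) = 7.954 kip/in.
4.288 ≤ 7.954 → adequate.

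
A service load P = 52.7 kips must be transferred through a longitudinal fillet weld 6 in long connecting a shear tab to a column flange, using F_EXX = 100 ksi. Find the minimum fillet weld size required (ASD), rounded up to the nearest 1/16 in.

w = 7/16 in

Total weld length L = 6 in.
Required throat t_e = P × Ω / (0.6 F_EXX × L) = 52.7 × 2.0 / (0.6 × 100 × 6) = 0.2928 in.
Required leg w = t_e / 0.707 = 0.4141 in → use 7/16 in.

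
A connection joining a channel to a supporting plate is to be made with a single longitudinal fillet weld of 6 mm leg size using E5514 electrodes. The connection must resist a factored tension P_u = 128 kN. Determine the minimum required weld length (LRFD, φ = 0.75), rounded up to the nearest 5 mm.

E55XX → F_EXX = 550 MPa.
Throat t_e = 0.707 × 6 = 4.242 mm.
φr_n = 0.75 × 0.6 × 550 × 4.242 × 10⁻³ = 1.05 kN/mm.
L_req = P_u / φr_n = 128 / 1.05 = 121.9 mm total.
Round up → use L = 125 mm.

L = 125 mm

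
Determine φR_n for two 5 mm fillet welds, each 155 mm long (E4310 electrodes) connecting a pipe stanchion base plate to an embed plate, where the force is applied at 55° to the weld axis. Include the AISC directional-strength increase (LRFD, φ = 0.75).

φR_n ≈ 291 kN

E43XX → F_EXX = 430 MPa.
t_e = 0.707 × 5 = 3.535 mm; A_we = 3.535 × 310 = 1096 mm².
Directional factor: 1.0 + 0.5 sin^1.5(55°) = 1.371.
F_nw = 0.6 × 430 × 1.371 = 353.6 MPa.
φR_n = 0.75 × 353.6 × 1096 × 10⁻³ = 290.7 kN.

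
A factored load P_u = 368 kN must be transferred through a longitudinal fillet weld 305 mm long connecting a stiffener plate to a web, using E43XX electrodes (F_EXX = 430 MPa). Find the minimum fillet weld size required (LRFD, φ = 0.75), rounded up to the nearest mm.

w = 9 mm

Total weld length L = 305 mm.
Required throat t_e = P_u / (φ × 0.6 F_EXX × L) = 368 / (0.75 × 0.6 × 430 × 305 × 10⁻³) = 6.235 mm.
Required leg w = t_e / 0.707 = 8.82 mm → use 9 mm.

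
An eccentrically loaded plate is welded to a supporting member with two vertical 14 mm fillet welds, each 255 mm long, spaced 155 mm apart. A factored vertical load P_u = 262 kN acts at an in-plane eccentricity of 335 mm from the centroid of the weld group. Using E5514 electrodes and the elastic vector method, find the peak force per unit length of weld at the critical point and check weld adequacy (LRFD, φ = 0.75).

E55XX → F_EXX = 550 MPa.
Total weld length L_w = 510 mm. Treat welds as unit-width lines.
Polar moment about centroid: J = 2[d³/12 + d(b/2)²] = 2[255³/12 + 255×77.5²] = 5827000 mm³.
Direct shear f_v = P/L_w = 262×10³ / 510 = 513.7 N/mm (vertical).
Torsion M = P·e = 262×10³ × 335 = 87770000 N·mm.
Critical point at (x, y) = (77.5, 127.5) from centroid. f_tx = M·y/J = 1921 N/mm; f_ty = M·x/J = 1167 N/mm.
Resultant f_max = √[f_tx² + (f_v + f_ty)²] = √[1921² + (513.7 + 1167)²] = 2552 N/mm.
Capacity per unit length: φr_n = 0.75 × 0.6 × 550 × (0.707 × 14) = 2450 N/mm.
2552 > 2450 → NOT adequate.

f_max ≈ 2550 N/mm; NOT adequate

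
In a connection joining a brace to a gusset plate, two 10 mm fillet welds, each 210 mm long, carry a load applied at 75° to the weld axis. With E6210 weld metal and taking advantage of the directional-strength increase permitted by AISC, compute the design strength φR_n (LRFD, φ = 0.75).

E62XX → F_EXX = 620 MPa.
t_e = 0.707 × 10 = 7.07 mm; A_we = 7.07 × 420 = 2969 mm².
Directional factor: 1.0 + 0.5 sin^1.5(75°) = 1.475.
F_nw = 0.6 × 620 × 1.475 = 548.6 MPa.
φR_n = 0.75 × 548.6 × 2969 × 10⁻³ = 1222 kN.

φR_n ≈ 1220 kN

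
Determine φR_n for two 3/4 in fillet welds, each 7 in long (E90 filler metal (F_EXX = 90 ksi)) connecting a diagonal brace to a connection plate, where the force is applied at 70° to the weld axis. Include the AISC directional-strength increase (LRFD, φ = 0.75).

φR_n ≈ 438 kips

t_e = 0.707 × 0.75 = 0.5302 in; A_we = 0.5302 × 14 = 7.423 in².
Directional factor: 1.0 + 0.5 sin^1.5(70°) = 1.455.
F_nw = 0.6 × 90 × 1.455 = 78.59 ksi.
φR_n = 0.75 × 78.59 × 7.423 = 437.6 kips.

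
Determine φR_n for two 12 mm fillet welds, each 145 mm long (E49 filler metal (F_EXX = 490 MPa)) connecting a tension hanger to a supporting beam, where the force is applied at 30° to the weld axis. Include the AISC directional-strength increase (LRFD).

t_e = 0.707 × 12 = 8.484 mm; A_we = 8.484 × 290 = 2460 mm².
Directional factor: 1.0 + 0.5 sin^1.5(30°) = 1.177.
F_nw = 0.6 × 490 × 1.177 = 346 MPa.
φR_n = 0.75 × 346 × 2460 × 10⁻³ = 638.4 kN.

φR_n ≈ 638 kN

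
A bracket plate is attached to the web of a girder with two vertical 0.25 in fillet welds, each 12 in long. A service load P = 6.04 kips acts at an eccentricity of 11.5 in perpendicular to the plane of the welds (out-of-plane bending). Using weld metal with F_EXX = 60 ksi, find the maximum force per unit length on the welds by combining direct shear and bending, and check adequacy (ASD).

L_w = 2 × 12 = 24 in; section modulus (unit throat) S = 2 × L²/6 = 48 in².
Direct shear f_v = P/L_w = 6.04/24 = 0.2517 kip/in.
Moment M = P × e = 6.04 × 11.5 = 69.46 kip·in; bending f_b = M/S = 1.447 kip/in.
f_max = √(f_v² + f_b²) = √(0.2517² + 1.447²) = 1.469 kip/in.
r_n/Ω = (1/2.0) × 0.6 × 60 × (0.707 × 0.25) = 3.181 kip/in → adequate.

f_max ≈ 1.47 kip/in; adequate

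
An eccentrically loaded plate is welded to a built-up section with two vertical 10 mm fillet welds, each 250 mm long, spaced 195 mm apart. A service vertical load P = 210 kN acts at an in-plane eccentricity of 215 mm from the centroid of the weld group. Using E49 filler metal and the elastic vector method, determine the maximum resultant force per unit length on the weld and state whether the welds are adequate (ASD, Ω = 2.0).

E49XX → F_EXX = 490 MPa.
Total weld length L_w = 500 mm. Treat welds as unit-width lines.
Polar moment about centroid: J = 2[d³/12 + d(b/2)²] = 2[250³/12 + 250×97.5²] = 7357000 mm³.
Direct shear f_v = P/L_w = 210×10³ / 500 = 420 N/mm (vertical).
Torsion M = P·e = 210×10³ × 215 = 45150000 N·mm.
Critical point at (x, y) = (97.5, 125) from centroid. f_tx = M·y/J = 767.1 N/mm; f_ty = M·x/J = 598.3 N/mm.
Resultant f_max = √[f_tx² + (f_v + f_ty)²] = √[767.1² + (420 + 598.3)²] = 1275 N/mm.
Capacity per unit length: r_n/Ω = (1/2.0) × 0.6 × 490 × (0.707 × 10) = 1039 N/mm.
1275 > 1039 → NOT adequate.

f_max ≈ 1270 N/mm; NOT adequate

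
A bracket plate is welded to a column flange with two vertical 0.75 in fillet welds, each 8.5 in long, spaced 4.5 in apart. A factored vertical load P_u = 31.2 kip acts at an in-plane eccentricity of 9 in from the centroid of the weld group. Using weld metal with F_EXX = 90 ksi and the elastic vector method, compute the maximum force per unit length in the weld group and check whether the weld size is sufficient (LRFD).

Total weld length L_w = 17 in. Treat welds as unit-width lines.
Polar moment about centroid: J = 2[d³/12 + d(b/2)²] = 2[8.5³/12 + 8.5×2.25²] = 188.4 in³.
Direct shear f_v = P/L_w = 31.2 / 17 = 1.835 kip/in (vertical).
Torsion M = P·e = 31.2 × 9 = 280.8 kip·in.
Critical point at (x, y) = (2.25, 4.25) from centroid. f_tx = M·y/J = 6.334 kip/in; f_ty = M·x/J = 3.353 kip/in.
Resultant f_max = √[f_tx² + (f_v + f_ty)²] = √[6.334² + (1.835 + 3.353)²] = 8.188 kip/in.
Capacity per unit length: φr_n = 0.75 × 0.6 × 90 × (0.707 × 0.75) = 21.48 kip/in.
8.188 ≤ 21.48 → adequate.

f_max ≈ 8.19 kip/in; adequate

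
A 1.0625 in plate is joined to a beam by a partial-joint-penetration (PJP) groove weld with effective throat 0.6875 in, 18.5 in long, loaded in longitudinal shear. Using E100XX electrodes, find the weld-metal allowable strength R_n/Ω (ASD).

E100XX → F_EXX = 100 ksi.
Effective throat (given) t_e = 0.6875 in.
A_we = 0.6875 × 18.5 = 12.72 in².
F_nw = 0.6 F_EXX = 60 ksi.
R_n/Ω = (60 × 12.72) / 2.0 = 381.6 kips.

R_n/Ω ≈ 382 kips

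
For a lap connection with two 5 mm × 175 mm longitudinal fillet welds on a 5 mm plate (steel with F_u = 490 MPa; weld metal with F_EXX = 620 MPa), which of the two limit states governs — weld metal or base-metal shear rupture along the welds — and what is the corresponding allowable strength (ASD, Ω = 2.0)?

R_n/Ω ≈ 230 kN (weld metal governs)

t_e = 0.707 × 5 = 3.535 mm; L = 350 mm.
Weld metal: R_n/Ω = (1/2.0) × 0.6 × 620 × 3.535 × 350 × 10⁻³ = 230.1 kN.
Base metal (shear rupture): R_n/Ω = (1/2.0) × 0.6 × 490 × 5 × 350 × 10⁻³ = 257.2 kN.
Governing: weld metal.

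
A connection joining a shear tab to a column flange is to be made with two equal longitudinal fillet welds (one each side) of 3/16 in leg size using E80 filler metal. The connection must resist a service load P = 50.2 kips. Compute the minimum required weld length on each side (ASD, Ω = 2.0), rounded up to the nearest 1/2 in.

L = 8 in on each side

E80XX → F_EXX = 80 ksi.
Throat t_e = 0.707 × 0.1875 = 0.1326 in.
r_n/Ω = (0.6 × 80 × 0.1326) / 2.0 = 3.181 kip/in.
L_req = P / (r_n/Ω) = 50.2 / 3.181 = 15.78 in total.
Per side: 15.78 / 2 = 7.889 in.
Round up → use L = 8 in on each side.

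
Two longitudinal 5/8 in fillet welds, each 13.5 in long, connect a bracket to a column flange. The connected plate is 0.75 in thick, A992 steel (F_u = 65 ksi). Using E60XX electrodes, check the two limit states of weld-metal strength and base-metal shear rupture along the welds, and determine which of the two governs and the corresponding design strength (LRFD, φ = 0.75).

φR_n ≈ 322 kips (weld metal governs)

E60XX → F_EXX = 60 ksi.
t_e = 0.707 × 0.625 = 0.4419 in; L = 27 in.
Weld metal: φR_n = 0.75 × 0.6 × 60 × 0.4419 × 27 = 322.1 kips.
Base metal (shear rupture): φR_n = 0.75 × 0.6 × 65 × 0.75 × 27 = 592.3 kips.
Governing: weld metal.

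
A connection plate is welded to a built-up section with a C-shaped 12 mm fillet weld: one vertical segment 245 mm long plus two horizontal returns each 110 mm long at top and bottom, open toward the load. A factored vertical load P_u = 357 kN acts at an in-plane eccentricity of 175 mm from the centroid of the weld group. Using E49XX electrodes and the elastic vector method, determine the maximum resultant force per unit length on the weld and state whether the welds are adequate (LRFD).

f_max ≈ 2340 N/mm; NOT adequate

E49XX → F_EXX = 490 MPa.
Total weld length L_w = 465 mm. Treat welds as unit-width lines.
Centroid: x̄ = 2×110×55 / 465 = 26.02 mm from the vertical weld.
Polar moment about centroid: J = I_x + I_y = [245³/12 + 2×110×122.5²] + [245×26.02² + 2(110³/12 + 110×28.98²)] = 5099000 mm³.
Direct shear f_v = P/L_w = 357×10³ / 465 = 767.7 N/mm (vertical).
Torsion M = P·e = 357×10³ × 175 = 62475000 N·mm.
Critical point at (x, y) = (83.98, 122.5) from centroid. f_tx = M·y/J = 1501 N/mm; f_ty = M·x/J = 1029 N/mm.
Resultant f_max = √[f_tx² + (f_v + f_ty)²] = √[1501² + (767.7 + 1029)²] = 2341 N/mm.
Capacity per unit length: φr_n = 0.75 × 0.6 × 490 × (0.707 × 12) = 1871 N/mm.
2341 > 1871 → NOT adequate.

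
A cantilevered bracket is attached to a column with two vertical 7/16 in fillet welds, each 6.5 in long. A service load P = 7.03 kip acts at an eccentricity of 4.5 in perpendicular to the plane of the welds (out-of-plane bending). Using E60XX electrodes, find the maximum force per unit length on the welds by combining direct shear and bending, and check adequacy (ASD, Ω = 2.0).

f_max ≈ 2.31 kip/in; adequate

E60XX → F_EXX = 60 ksi.
L_w = 2 × 6.5 = 13 in; section modulus (unit throat) S = 2 × L²/6 = 14.08 in².
Direct shear f_v = P/L_w = 7.03/13 = 0.5408 kip/in.
Moment M = P × e = 7.03 × 4.5 = 31.635 kip·in; bending f_b = M/S = 2.246 kip/in.
f_max = √(f_v² + f_b²) = √(0.5408² + 2.246²) = 2.31 kip/in.
r_n/Ω = (1/2.0) × 0.6 × 60 × (0.707 × 0.4375) = 5.568 kip/in → adequate.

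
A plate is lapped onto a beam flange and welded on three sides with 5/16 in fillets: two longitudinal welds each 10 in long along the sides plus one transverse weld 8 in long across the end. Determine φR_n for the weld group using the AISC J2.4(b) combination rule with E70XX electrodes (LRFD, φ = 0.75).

φR_n ≈ 202 kips

E70XX → F_EXX = 70 ksi.
t_e = 0.707 × 0.3125 = 0.2209 in.
R_nwl = 0.6 × 70 × 0.2209 × 20 = 185.6 kips (longitudinal, 2 welds).
R_nwt = 0.6 × 70 × 0.2209 × 8 = 74.23 kips (transverse, base value).
(i) R_nwl + R_nwt = 259.8 kips; (ii) 0.85 R_nwl + 1.5 R_nwt = 269.1 kips.
R_n = max = 269.1 kips [governs: (ii)]; φR_n = 201.8 kips.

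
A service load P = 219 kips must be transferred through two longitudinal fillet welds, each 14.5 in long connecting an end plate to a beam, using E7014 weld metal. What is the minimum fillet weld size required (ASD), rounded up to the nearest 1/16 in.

w = 9/16 in

E70XX → F_EXX = 70 ksi.
Total weld length L = 29 in.
Required throat t_e = P × Ω / (0.6 F_EXX × L) = 219 × 2.0 / (0.6 × 70 × 29) = 0.3596 in.
Required leg w = t_e / 0.707 = 0.5086 in → use 9/16 in.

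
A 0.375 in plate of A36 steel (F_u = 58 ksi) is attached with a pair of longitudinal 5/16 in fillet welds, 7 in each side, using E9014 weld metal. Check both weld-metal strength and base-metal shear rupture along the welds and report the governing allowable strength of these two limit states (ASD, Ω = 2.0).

R_n/Ω ≈ 83.5 kips (weld metal governs)

E90XX → F_EXX = 90 ksi.
t_e = 0.707 × 0.3125 = 0.2209 in; L = 14 in.
Weld metal: R_n/Ω = (1/2.0) × 0.6 × 90 × 0.2209 × 14 = 83.51 kips.
Base metal (shear rupture): R_n/Ω = (1/2.0) × 0.6 × 58 × 0.375 × 14 = 91.35 kips.
Governing: weld metal.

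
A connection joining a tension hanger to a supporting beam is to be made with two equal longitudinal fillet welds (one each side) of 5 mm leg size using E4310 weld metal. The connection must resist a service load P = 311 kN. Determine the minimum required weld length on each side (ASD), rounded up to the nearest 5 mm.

L = 345 mm on each side

E43XX → F_EXX = 430 MPa.
Throat t_e = 0.707 × 5 = 3.535 mm.
r_n/Ω = (0.6 × 430 × 3.535) / 2.0 = 456 N/mm = 0.456 kN/mm.
L_req = P / (r_n/Ω) = 311 / 0.456 = 682 mm total.
Per side: 682 / 2 = 341 mm.
Round up → use L = 345 mm on each side.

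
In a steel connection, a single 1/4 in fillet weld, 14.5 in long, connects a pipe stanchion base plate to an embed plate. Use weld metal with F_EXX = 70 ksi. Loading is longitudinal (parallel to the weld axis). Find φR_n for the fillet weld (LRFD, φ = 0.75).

φR_n ≈ 80.7 kips

Effective throat t_e = 0.707 × 0.25 = 0.1767 in.
Total length L = 14.5 in; A_we = 0.1767 × 14.5 = 2.563 in².
F_nw = 0.6 F_EXX = 0.6 × 70 = 42 ksi.
φR_n = 0.75 × 42 × 2.563 = 80.73 kips.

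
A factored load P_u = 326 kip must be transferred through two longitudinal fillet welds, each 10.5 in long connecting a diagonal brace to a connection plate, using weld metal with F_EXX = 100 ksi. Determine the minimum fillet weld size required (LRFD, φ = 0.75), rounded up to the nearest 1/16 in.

Total weld length L = 21 in.
Required throat t_e = P_u / (φ × 0.6 F_EXX × L) = 326 / (0.75 × 0.6 × 100 × 21) = 0.345 in.
Required leg w = t_e / 0.707 = 0.4879 in → use 1/2 in.

w = 1/2 in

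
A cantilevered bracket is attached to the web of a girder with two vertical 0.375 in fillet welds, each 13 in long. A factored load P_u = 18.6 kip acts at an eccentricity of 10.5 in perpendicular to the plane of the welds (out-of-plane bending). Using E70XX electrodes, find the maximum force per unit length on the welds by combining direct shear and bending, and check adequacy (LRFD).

f_max ≈ 3.54 kip/in; adequate

E70XX → F_EXX = 70 ksi.
L_w = 2 × 13 = 26 in; section modulus (unit throat) S = 2 × L²/6 = 56.33 in².
Direct shear f_v = P/L_w = 18.6/26 = 0.7154 kip/in.
Moment M = P × e = 18.6 × 10.5 = 195.3 kip·in; bending f_b = M/S = 3.467 kip/in.
f_max = √(f_v² + f_b²) = √(0.7154² + 3.467²) = 3.54 kip/in.
φr_n = 0.75 × 0.6 × 70 × (0.707 × 0.375) = 8.351 kip/in → adequate.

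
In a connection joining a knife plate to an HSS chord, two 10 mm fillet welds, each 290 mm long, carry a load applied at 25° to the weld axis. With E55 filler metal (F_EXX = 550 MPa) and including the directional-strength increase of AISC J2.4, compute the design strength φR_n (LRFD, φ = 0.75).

t_e = 0.707 × 10 = 7.07 mm; A_we = 7.07 × 580 = 4101 mm².
Directional factor: 1.0 + 0.5 sin^1.5(25°) = 1.137.
F_nw = 0.6 × 550 × 1.137 = 375.3 MPa.
φR_n = 0.75 × 375.3 × 4101 × 10⁻³ = 1154 kN.

φR_n ≈ 1150 kN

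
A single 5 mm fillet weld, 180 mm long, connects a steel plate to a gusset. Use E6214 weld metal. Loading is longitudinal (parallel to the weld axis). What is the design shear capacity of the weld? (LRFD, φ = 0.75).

E62XX → F_EXX = 620 MPa.
Effective throat t_e = 0.707 × 5 = 3.535 mm.
Total length L = 180 mm; A_we = 3.535 × 180 = 636.3 mm².
F_nw = 0.6 F_EXX = 0.6 × 620 = 372 MPa.
φR_n = 0.75 × 372 × 636.3 × 10⁻³ = 177.5 kN.

φR_n ≈ 178 kN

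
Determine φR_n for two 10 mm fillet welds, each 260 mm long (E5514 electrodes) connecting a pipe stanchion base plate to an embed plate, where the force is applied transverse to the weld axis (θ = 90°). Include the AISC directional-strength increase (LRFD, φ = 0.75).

E55XX → F_EXX = 550 MPa.
t_e = 0.707 × 10 = 7.07 mm; A_we = 7.07 × 520 = 3676 mm².
Directional factor: 1.0 + 0.5 sin^1.5(90°) = 1.5.
F_nw = 0.6 × 550 × 1.5 = 495 MPa.
φR_n = 0.75 × 495 × 3676 × 10⁻³ = 1365 kN.

φR_n ≈ 1360 kN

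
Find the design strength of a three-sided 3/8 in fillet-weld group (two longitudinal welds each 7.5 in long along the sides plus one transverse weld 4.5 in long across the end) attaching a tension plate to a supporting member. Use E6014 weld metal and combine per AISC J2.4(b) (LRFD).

φR_n ≈ 140 kips

E60XX → F_EXX = 60 ksi.
t_e = 0.707 × 0.375 = 0.2651 in.
R_nwl = 0.6 × 60 × 0.2651 × 15 = 143.2 kips (longitudinal, 2 welds).
R_nwt = 0.6 × 60 × 0.2651 × 4.5 = 42.95 kips (transverse, base value).
(i) R_nwl + R_nwt = 186.1 kips; (ii) 0.85 R_nwl + 1.5 R_nwt = 186.1 kips.
R_n = max = 186.1 kips [governs: (ii)]; φR_n = 139.6 kips.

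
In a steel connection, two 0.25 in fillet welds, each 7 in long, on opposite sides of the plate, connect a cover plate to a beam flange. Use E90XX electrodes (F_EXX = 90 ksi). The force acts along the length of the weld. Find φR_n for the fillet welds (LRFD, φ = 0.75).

Effective throat t_e = 0.707 × 0.25 = 0.1767 in.
Total length L = 14 in; A_we = 0.1767 × 14 = 2.474 in².
F_nw = 0.6 F_EXX = 0.6 × 90 = 54 ksi.
φR_n = 0.75 × 54 × 2.474 = 100.2 kips.

φR_n ≈ 100 kips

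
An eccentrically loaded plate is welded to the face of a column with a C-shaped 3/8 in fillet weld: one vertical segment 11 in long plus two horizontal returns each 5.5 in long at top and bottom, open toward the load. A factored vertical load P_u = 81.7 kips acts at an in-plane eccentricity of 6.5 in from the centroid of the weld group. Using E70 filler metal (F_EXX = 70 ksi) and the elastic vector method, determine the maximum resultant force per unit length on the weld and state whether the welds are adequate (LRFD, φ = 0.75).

f_max ≈ 9.81 kip/in; NOT adequate

Total weld length L_w = 22 in. Treat welds as unit-width lines.
Centroid: x̄ = 2×5.5×2.75 / 22 = 1.375 in from the vertical weld.
Polar moment about centroid: J = I_x + I_y = [11³/12 + 2×5.5×5.5²] + [11×1.375² + 2(5.5³/12 + 5.5×1.375²)] = 513 in³.
Direct shear f_v = P/L_w = 81.7 / 22 = 3.714 kip/in (vertical).
Torsion M = P·e = 81.7 × 6.5 = 531.05 kip·in.
Critical point at (x, y) = (4.125, 5.5) from centroid. f_tx = M·y/J = 5.694 kip/in; f_ty = M·x/J = 4.27 kip/in.
Resultant f_max = √[f_tx² + (f_v + f_ty)²] = √[5.694² + (3.714 + 4.27)²] = 9.806 kip/in.
Capacity per unit length: φr_n = 0.75 × 0.6 × 70 × (0.707 × 0.375) = 8.351 kip/in.
9.806 > 8.351 → NOT adequate.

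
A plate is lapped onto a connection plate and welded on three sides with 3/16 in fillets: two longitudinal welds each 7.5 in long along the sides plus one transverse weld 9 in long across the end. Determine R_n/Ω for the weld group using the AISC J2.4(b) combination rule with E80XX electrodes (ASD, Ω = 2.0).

E80XX → F_EXX = 80 ksi.
t_e = 0.707 × 0.1875 = 0.1326 in.
R_nwl = 0.6 × 80 × 0.1326 × 15 = 95.44 kip (longitudinal, 2 welds).
R_nwt = 0.6 × 80 × 0.1326 × 9 = 57.27 kip (transverse, base value).
(i) R_nwl + R_nwt = 152.7 kip; (ii) 0.85 R_nwl + 1.5 R_nwt = 167 kip.
R_n = max = 167 kip [governs: (ii)]; R_n/Ω = 83.51 kip.

R_n/Ω ≈ 83.5 kip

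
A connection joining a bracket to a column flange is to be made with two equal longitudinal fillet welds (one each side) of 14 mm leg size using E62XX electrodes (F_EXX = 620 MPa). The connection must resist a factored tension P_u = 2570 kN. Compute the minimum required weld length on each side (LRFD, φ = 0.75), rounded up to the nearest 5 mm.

Throat t_e = 0.707 × 14 = 9.898 mm.
φr_n = 0.75 × 0.6 × 620 × 9.898 × 10⁻³ = 2.762 kN/mm.
L_req = P_u / φr_n = 2570 / 2.762 = 930.6 mm total.
Per side: 930.6 / 2 = 465.3 mm.
Round up → use L = 470 mm on each side.

L = 470 mm on each side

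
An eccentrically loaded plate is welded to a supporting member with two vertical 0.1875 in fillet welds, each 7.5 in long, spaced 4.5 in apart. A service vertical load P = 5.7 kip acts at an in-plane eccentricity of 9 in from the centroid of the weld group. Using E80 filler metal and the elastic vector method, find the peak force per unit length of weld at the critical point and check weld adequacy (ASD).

E80XX → F_EXX = 80 ksi.
Total weld length L_w = 15 in. Treat welds as unit-width lines.
Polar moment about centroid: J = 2[d³/12 + d(b/2)²] = 2[7.5³/12 + 7.5×2.25²] = 146.2 in³.
Direct shear f_v = P/L_w = 5.7 / 15 = 0.38 kip/in (vertical).
Torsion M = P·e = 5.7 × 9 = 51.3 kip·in.
Critical point at (x, y) = (2.25, 3.75) from centroid. f_tx = M·y/J = 1.315 kip/in; f_ty = M·x/J = 0.7892 kip/in.
Resultant f_max = √[f_tx² + (f_v + f_ty)²] = √[1.315² + (0.38 + 0.7892)²] = 1.76 kip/in.
Capacity per unit length: r_n/Ω = (1/2.0) × 0.6 × 80 × (0.707 × 0.1875) = 3.181 kip/in.
1.76 ≤ 3.181 → adequate.

f_max ≈ 1.76 kip/in; adequate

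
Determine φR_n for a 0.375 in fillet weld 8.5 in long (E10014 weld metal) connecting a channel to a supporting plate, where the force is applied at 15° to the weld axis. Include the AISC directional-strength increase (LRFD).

φR_n ≈ 108 kip

E100XX → F_EXX = 100 ksi.
t_e = 0.707 × 0.375 = 0.2651 in; A_we = 0.2651 × 8.5 = 2.254 in².
Directional factor: 1.0 + 0.5 sin^1.5(15°) = 1.066.
F_nw = 0.6 × 100 × 1.066 = 63.95 ksi.
φR_n = 0.75 × 63.95 × 2.254 = 108.1 kip.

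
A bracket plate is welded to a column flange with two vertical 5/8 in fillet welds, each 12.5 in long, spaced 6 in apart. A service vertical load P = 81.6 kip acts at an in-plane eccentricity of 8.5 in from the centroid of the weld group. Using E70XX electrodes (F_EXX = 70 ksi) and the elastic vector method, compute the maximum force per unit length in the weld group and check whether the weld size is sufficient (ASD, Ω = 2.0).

f_max ≈ 10.6 kip/in; NOT adequate

Total weld length L_w = 25 in. Treat welds as unit-width lines.
Polar moment about centroid: J = 2[d³/12 + d(b/2)²] = 2[12.5³/12 + 12.5×3²] = 550.5 in³.
Direct shear f_v = P/L_w = 81.6 / 25 = 3.264 kip/in (vertical).
Torsion M = P·e = 81.6 × 8.5 = 693.6 kip·in.
Critical point at (x, y) = (3, 6.25) from centroid. f_tx = M·y/J = 7.874 kip/in; f_ty = M·x/J = 3.78 kip/in.
Resultant f_max = √[f_tx² + (f_v + f_ty)²] = √[7.874² + (3.264 + 3.78)²] = 10.56 kip/in.
Capacity per unit length: r_n/Ω = (1/2.0) × 0.6 × 70 × (0.707 × 0.625) = 9.279 kip/in.
10.56 > 9.279 → NOT adequate.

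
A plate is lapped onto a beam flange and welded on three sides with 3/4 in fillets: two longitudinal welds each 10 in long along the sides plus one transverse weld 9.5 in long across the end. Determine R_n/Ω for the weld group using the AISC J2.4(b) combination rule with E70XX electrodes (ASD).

R_n/Ω ≈ 348 kip

E70XX → F_EXX = 70 ksi.
t_e = 0.707 × 0.75 = 0.5302 in.
R_nwl = 0.6 × 70 × 0.5302 × 20 = 445.4 kip (longitudinal, 2 welds).
R_nwt = 0.6 × 70 × 0.5302 × 9.5 = 211.6 kip (transverse, base value).
(i) R_nwl + R_nwt = 657 kip; (ii) 0.85 R_nwl + 1.5 R_nwt = 696 kip.
R_n = max = 696 kip [governs: (ii)]; R_n/Ω = 348 kip.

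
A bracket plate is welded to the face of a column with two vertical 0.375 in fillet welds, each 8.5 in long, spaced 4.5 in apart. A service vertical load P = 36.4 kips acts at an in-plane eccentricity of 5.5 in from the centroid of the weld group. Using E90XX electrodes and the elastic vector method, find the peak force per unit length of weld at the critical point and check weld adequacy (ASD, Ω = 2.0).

f_max ≈ 6.4 kip/in; adequate

E90XX → F_EXX = 90 ksi.
Total weld length L_w = 17 in. Treat welds as unit-width lines.
Polar moment about centroid: J = 2[d³/12 + d(b/2)²] = 2[8.5³/12 + 8.5×2.25²] = 188.4 in³.
Direct shear f_v = P/L_w = 36.4 / 17 = 2.141 kip/in (vertical).
Torsion M = P·e = 36.4 × 5.5 = 200.2 kip·in.
Critical point at (x, y) = (2.25, 4.25) from centroid. f_tx = M·y/J = 4.516 kip/in; f_ty = M·x/J = 2.391 kip/in.
Resultant f_max = √[f_tx² + (f_v + f_ty)²] = √[4.516² + (2.141 + 2.391)²] = 6.398 kip/in.
Capacity per unit length: r_n/Ω = (1/2.0) × 0.6 × 90 × (0.707 × 0.375) = 7.158 kip/in.
6.398 ≤ 7.158 → adequate.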